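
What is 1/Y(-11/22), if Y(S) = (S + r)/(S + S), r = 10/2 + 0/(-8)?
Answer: -2/9 ≈ -0.22222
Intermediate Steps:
r = 5 (r = 10*(½) + 0*(-⅛) = 5 + 0 = 5)
Y(S) = (5 + S)/(2*S) (Y(S) = (S + 5)/(S + S) = (5 + S)/((2*S)) = (5 + S)*(1/(2*S)) = (5 + S)/(2*S))
1/Y(-11/22) = 1/((5 - 11/22)/(2*((-11/22)))) = 1/((5 - 11*1/22)/(2*((-11*1/22)))) = 1/((5 - ½)/(2*(-½))) = 1/((½)*(-2)*(9/2)) = 1/(-9/2) = -2/9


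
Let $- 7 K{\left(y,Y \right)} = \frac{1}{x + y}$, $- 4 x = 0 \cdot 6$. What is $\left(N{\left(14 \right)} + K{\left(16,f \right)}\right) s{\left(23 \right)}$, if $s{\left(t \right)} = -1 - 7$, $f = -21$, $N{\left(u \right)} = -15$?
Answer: $\frac{1681}{14} \approx 120.07$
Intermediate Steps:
$x = 0$ ($x = - \frac{0 \cdot 6}{4} = \left(- \frac{1}{4}\right) 0 = 0$)
$K{\left(y,Y \right)} = - \frac{1}{7 y}$ ($K{\left(y,Y \right)} = - \frac{1}{7 \left(0 + y\right)} = - \frac{1}{7 y}$)
$s{\left(t \right)} = -8$ ($s{\left(t \right)} = -1 - 7 = -8$)
$\left(N{\left(14 \right)} + K{\left(16,f \right)}\right) s{\left(23 \right)} = \left(-15 - \frac{1}{7 \cdot 16}\right) \left(-8\right) = \left(-15 - \frac{1}{112}\right) \left(-8\right) = \left(- \frac{1681}{112}\right) \left(-8\right) = \frac{1681}{14}$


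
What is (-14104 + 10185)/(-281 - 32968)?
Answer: 3919/33249 ≈ 0.11787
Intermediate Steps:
(-14104 + 10185)/(-281 - 32968) = -3919/(-33249) = -3919*(-1/33249) = 3919/33249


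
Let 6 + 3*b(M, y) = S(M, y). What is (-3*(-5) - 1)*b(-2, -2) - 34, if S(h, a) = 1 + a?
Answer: -200/3 ≈ -66.667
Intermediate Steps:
b(M, y) = -5/3 + y/3 (b(M, y) = -2 + (1 + y)/3 = -2 + (1/3 + y/3) = -5/3 + y/3)
(-3*(-5) - 1)*b(-2, -2) - 34 = (-3*(-5) - 1)*(-5/3 + (1/3)*(-2)) - 34 = (-3*(-5) - 1)*(-5/3 - 2/3) - 34 = (15 - 1)*(-7/3) - 34 = 14*(-7/3) - 34 = -98/3 - 34 = -200/3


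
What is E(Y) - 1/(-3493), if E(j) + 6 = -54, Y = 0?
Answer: -209579/3493 ≈ -60.000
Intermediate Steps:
E(j) = -60 (E(j) = -6 - 54 = -60)
E(Y) - 1/(-3493) = -60 - 1/(-3493) = -60 - 1*(-1/3493) = -60 + 1/3493 = -209579/3493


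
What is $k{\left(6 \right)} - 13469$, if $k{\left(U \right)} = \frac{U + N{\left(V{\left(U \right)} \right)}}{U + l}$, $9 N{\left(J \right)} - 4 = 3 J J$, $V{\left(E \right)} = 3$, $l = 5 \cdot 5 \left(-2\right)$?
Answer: $- \frac{5333809}{396} \approx -13469.0$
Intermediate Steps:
$l = -50$ ($l = 25 \left(-2\right) = -50$)
$N{\left(J \right)} = \frac{4}{9} + \frac{J^{2}}{3}$ ($N{\left(J \right)} = \frac{4}{9} + \frac{3 J J}{9} = \frac{4}{9} + \frac{3 J^{2}}{9} = \frac{4}{9} + \frac{J^{2}}{3}$)
$k{\left(U \right)} = \frac{\frac{31}{9} + U}{-50 + U}$ ($k{\left(U \right)} = \frac{U + \left(\frac{4}{9} + \frac{3^{2}}{3}\right)}{U - 50} = \frac{U + \left(\frac{4}{9} + \frac{1}{3} \cdot 9\right)}{-50 + U} = \frac{U + \left(\frac{4}{9} + 3\right)}{-50 + U} = \frac{U + \frac{31}{9}}{-50 + U} = \frac{\frac{31}{9} + U}{-50 + U}$)
$k{\left(6 \right)} - 13469 = \frac{\frac{31}{9} + 6}{-50 + 6} - 13469 = \frac{1}{-44} \cdot \frac{85}{9} - 13469 = \left(- \frac{1}{44}\right) \frac{85}{9} - 13469 = - \frac{85}{396} - 13469 = - \frac{5333809}{396}$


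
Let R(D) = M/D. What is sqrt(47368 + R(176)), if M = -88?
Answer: sqrt(189470)/2 ≈ 217.64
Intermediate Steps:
R(D) = -88/D
sqrt(47368 + R(176)) = sqrt(47368 - 88/176) = sqrt(47368 - 88*1/176) = sqrt(47368 - 1/2) = sqrt(94735/2) = sqrt(189470)/2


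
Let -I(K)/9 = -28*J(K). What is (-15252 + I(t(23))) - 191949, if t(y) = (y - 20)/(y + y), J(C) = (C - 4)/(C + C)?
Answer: -214803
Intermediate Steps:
J(C) = (-4 + C)/(2*C) (J(C) = (-4 + C)/((2*C)) = (-4 + C)*(1/(2*C)) = (-4 + C)/(2*C))
t(y) = (-20 + y)/(2*y) (t(y) = (-20 + y)/((2*y)) = (-20 + y)*(1/(2*y)) = (-20 + y)/(2*y))
I(K) = 126*(-4 + K)/K (I(K) = -(-252)*(-4 + K)/(2*K) = -(-126)*(-4 + K)/K = 126*(-4 + K)/K)
(-15252 + I(t(23))) - 191949 = (-15252 + (126 - 504*46/(-20 + 23))) - 191949 = (-15252 + (126 - 504/((1/2)*(1/23)*3))) - 191949 = (-15252 + (126 - 504/3/46)) - 191949 = (-15252 + (126 - 504*46/3)) - 191949 = (-15252 + (126 - 7728)) - 191949 = (-15252 - 7602) - 191949 = -22854 - 191949 = -214803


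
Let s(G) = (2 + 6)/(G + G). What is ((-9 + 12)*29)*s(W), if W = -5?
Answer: -348/5 ≈ -69.600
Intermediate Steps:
s(G) = 4/G (s(G) = 8/((2*G)) = 8*(1/(2*G)) = 4/G)
((-9 + 12)*29)*s(W) = ((-9 + 12)*29)*(4/(-5)) = (3*29)*(4*(-⅕)) = 87*(-⅘) = -348/5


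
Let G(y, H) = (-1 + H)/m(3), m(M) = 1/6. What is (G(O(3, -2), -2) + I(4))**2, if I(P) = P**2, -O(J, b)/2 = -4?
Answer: 4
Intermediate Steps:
O(J, b) = 8 (O(J, b) = -2*(-4) = 8)
m(M) = 1/6
G(y, H) = -6 + 6*H (G(y, H) = (-1 + H)/(1/6) = (-1 + H)*6 = -6 + 6*H)
(G(O(3, -2), -2) + I(4))**2 = ((-6 + 6*(-2)) + 4**2)**2 = ((-6 - 12) + 16)**2 = (-18 + 16)**2 = (-2)**2 = 4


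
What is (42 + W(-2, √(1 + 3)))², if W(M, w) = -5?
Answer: 1369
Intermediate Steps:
(42 + W(-2, √(1 + 3)))² = (42 - 5)² = 37² = 1369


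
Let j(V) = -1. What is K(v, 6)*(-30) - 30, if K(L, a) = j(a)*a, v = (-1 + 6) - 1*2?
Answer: 150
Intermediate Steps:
v = 3 (v = 5 - 2 = 3)
K(L, a) = -a
K(v, 6)*(-30) - 30 = -1*6*(-30) - 30 = -6*(-30) - 30 = 180 - 30 = 150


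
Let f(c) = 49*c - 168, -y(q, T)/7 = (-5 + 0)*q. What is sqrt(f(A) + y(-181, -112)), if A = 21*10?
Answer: sqrt(3787) ≈ 61.539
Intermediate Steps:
A = 210
y(q, T) = 35*q (y(q, T) = -7*(-5 + 0)*q = -(-35)*q = 35*q)
f(c) = -168 + 49*c
sqrt(f(A) + y(-181, -112)) = sqrt((-168 + 49*210) + 35*(-181)) = sqrt((-168 + 10290) - 6335) = sqrt(10122 - 6335) = sqrt(3787)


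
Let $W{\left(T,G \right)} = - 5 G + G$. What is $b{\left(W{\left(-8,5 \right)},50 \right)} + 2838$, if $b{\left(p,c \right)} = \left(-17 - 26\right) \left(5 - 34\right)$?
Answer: $4085$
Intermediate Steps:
$W{\left(T,G \right)} = - 4 G$
$b{\left(p,c \right)} = 1247$ ($b{\left(p,c \right)} = \left(-43\right) \left(-29\right) = 1247$)
$b{\left(W{\left(-8,5 \right)},50 \right)} + 2838 = 1247 + 2838 = 4085$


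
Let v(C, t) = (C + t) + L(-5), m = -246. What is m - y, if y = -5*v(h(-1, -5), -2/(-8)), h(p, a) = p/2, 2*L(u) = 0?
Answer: -989/4 ≈ -247.25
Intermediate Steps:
L(u) = 0 (L(u) = (½)*0 = 0)
h(p, a) = p/2 (h(p, a) = p*(½) = p/2)
v(C, t) = C + t (v(C, t) = (C + t) + 0 = C + t)
y = 5/4 (y = -5*((½)*(-1) - 2/(-8)) = -5*(-½ - 2*(-⅛)) = -5*(-½ + ¼) = -5*(-¼) = 5/4 ≈ 1.2500)
m - y = -246 - 1*5/4 = -246 - 5/4 = -989/4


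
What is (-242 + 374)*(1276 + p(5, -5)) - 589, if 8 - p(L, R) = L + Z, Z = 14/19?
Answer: 3194693/19 ≈ 1.6814e+5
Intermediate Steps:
Z = 14/19 (Z = 14*(1/19) = 14/19 ≈ 0.73684)
p(L, R) = 138/19 - L (p(L, R) = 8 - (L + 14/19) = 8 - (14/19 + L) = 8 + (-14/19 - L) = 138/19 - L)
(-242 + 374)*(1276 + p(5, -5)) - 589 = (-242 + 374)*(1276 + (138/19 - 1*5)) - 589 = 132*(1276 + (138/19 - 5)) - 589 = 132*(1276 + 43/19) - 589 = 132*(24287/19) - 589 = 3205884/19 - 589 = 3194693/19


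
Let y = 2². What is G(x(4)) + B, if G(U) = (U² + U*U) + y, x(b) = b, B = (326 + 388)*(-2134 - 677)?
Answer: -2007018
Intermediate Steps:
y = 4
B = -2007054 (B = 714*(-2811) = -2007054)
G(U) = 4 + 2*U² (G(U) = (U² + U*U) + 4 = (U² + U²) + 4 = 2*U² + 4 = 4 + 2*U²)
G(x(4)) + B = (4 + 2*4²) - 2007054 = (4 + 2*16) - 2007054 = (4 + 32) - 2007054 = 36 - 2007054 = -2007018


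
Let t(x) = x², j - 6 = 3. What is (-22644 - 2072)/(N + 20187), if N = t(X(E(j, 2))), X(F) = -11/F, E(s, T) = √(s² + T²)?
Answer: -525215/429004 ≈ -1.2243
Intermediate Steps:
j = 9 (j = 6 + 3 = 9)
E(s, T) = √(T² + s²)
N = 121/85 (N = (-11/√(2² + 9²))² = (-11/√(4 + 81))² = (-11*√85/85)² = 121/85 ≈ 1.4235)
(-22644 - 2072)/(N + 20187) = (-22644 - 2072)/(121/85 + 20187) = -24716/1716016/85 = -24716*85/1716016 = -525215/429004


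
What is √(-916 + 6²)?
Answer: 4*I*√55 ≈ 29.665*I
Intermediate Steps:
√(-916 + 6²) = √(-916 + 36) = √(-880) = 4*I*√55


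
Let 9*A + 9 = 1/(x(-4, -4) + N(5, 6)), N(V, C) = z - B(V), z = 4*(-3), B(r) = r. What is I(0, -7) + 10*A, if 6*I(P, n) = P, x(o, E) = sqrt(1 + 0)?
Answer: -725/72 ≈ -10.069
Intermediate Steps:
z = -12
x(o, E) = 1 (x(o, E) = sqrt(1) = 1)
I(P, n) = P/6
N(V, C) = -12 - V
A = -145/144 (A = -1 + 1/(9*(1 + (-12 - 1*5))) = -1 + 1/(9*(1 + (-12 - 5))) = -1 + 1/(9*(1 - 17)) = -1 + (1/9)/(-16) = -1 + (1/9)*(-1/16) = -1 - 1/144 = -145/144 ≈ -1.0069)
I(0, -7) + 10*A = (1/6)*0 + 10*(-145/144) = 0 - 725/72 = -725/72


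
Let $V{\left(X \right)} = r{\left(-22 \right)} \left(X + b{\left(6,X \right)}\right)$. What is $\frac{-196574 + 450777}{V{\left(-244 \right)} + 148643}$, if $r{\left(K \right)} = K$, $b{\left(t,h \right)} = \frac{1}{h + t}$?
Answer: $\frac{30250157}{18327320} \approx 1.6506$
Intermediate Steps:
$V{\left(X \right)} = - 22 X - \frac{22}{6 + X}$ ($V{\left(X \right)} = - 22 \left(X + \frac{1}{X + 6}\right) = - 22 \left(X + \frac{1}{6 + X}\right) = - 22 X - \frac{22}{6 + X}$)
$\frac{-196574 + 450777}{V{\left(-244 \right)} + 148643} = \frac{-196574 + 450777}{\frac{22 \left(-1 - - 244 \left(6 - 244\right)\right)}{6 - 244} + 148643} = \frac{254203}{\frac{22 \left(-1 - \left(-244\right) \left(-238\right)\right)}{-238} + 148643} = \frac{254203}{22 \left(- \frac{1}{238}\right) \left(-1 - 58072\right) + 148643} = \frac{254203}{22 \left(- \frac{1}{238}\right) \left(-58073\right) + 148643} = \frac{254203}{\frac{638803}{119} + 148643} = \frac{254203}{\frac{18327320}{119}} = 254203 \cdot \frac{119}{18327320} = \frac{30250157}{18327320}$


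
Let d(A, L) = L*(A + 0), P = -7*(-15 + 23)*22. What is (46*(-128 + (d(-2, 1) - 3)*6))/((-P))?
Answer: -1817/308 ≈ -5.8994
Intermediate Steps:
P = -1232 (P = -7*8*22 = -56*22 = -1232)
d(A, L) = A*L (d(A, L) = L*A = A*L)
(46*(-128 + (d(-2, 1) - 3)*6))/((-P)) = (46*(-128 + (-2*1 - 3)*6))/((-1*(-1232))) = (46*(-128 + (-2 - 3)*6))/1232 = (46*(-128 - 5*6))*(1/1232) = (46*(-128 - 30))*(1/1232) = (46*(-158))*(1/1232) = -7268*1/1232 = -1817/308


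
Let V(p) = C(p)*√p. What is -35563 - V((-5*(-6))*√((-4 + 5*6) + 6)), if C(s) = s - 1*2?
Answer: -35563 + 2^(¾)*√15*(4 - 240*√2) ≈ -37748.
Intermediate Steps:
C(s) = -2 + s (C(s) = s - 2 = -2 + s)
V(p) = √p*(-2 + p) (V(p) = (-2 + p)*√p = √p*(-2 + p))
-35563 - V((-5*(-6))*√((-4 + 5*6) + 6)) = -35563 - √((-5*(-6))*√((-4 + 5*6) + 6))*(-2 + (-5*(-6))*√((-4 + 5*6) + 6)) = -35563 - √(30*√((-4 + 30) + 6))*(-2 + 30*√((-4 + 30) + 6)) = -35563 - √(30*√(26 + 6))*(-2 + 30*√(26 + 6)) = -35563 - √(30*√32)*(-2 + 30*√32) = -35563 - √(30*(4*√2))*(-2 + 30*(4*√2)) = -35563 - √(120*√2)*(-2 + 120*√2) = -35563 - 2*2^(¼)*√30*(-2 + 120*√2) = -35563 - 2*2^(¾)*√15*(-2 + 120*√2)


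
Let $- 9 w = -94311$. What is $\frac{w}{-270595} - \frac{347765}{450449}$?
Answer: $- \frac{98823725246}{121889247155} \approx -0.81077$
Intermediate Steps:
$w = 10479$ ($w = \left(- \frac{1}{9}\right) \left(-94311\right) = 10479$)
$\frac{w}{-270595} - \frac{347765}{450449} = \frac{10479}{-270595} - \frac{347765}{450449} = 10479 \left(- \frac{1}{270595}\right) - \frac{347765}{450449} = - \frac{10479}{270595} - \frac{347765}{450449} = - \frac{98823725246}{121889247155}$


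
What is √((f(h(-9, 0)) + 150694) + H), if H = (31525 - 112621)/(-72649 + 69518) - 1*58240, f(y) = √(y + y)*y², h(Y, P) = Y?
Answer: 3*√(104820830 + 275427*I*√2)/101 ≈ 304.11 + 0.56502*I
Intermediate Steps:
f(y) = √2*y^(5/2) (f(y) = √(2*y)*y² = (√2*√y)*y² = √2*y^(5/2))
H = -5879624/101 (H = -81096/(-3131) - 58240 = -81096*(-1/3131) - 58240 = 2616/101 - 58240 = -5879624/101 ≈ -58214.)
√((f(h(-9, 0)) + 150694) + H) = √((√2*(-9)^(5/2) + 150694) - 5879624/101) = √((√2*(243*I) + 150694) - 5879624/101) = √((243*I*√2 + 150694) - 5879624/101) = √((150694 + 243*I*√2) - 5879624/101) = √(9340470/101 + 243*I*√2)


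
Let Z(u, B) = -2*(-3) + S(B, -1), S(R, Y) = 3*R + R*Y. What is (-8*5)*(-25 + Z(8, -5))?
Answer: 1160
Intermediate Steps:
Z(u, B) = 6 + 2*B (Z(u, B) = -2*(-3) + B*(3 - 1) = 6 + B*2 = 6 + 2*B)
(-8*5)*(-25 + Z(8, -5)) = (-8*5)*(-25 + (6 + 2*(-5))) = -40*(-25 + (6 - 10)) = -40*(-25 - 4) = -40*(-29) = 1160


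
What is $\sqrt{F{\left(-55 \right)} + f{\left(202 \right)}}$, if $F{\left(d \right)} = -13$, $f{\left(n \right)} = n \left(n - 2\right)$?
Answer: $\sqrt{40387} \approx 200.97$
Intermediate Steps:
$f{\left(n \right)} = n \left(-2 + n\right)$
$\sqrt{F{\left(-55 \right)} + f{\left(202 \right)}} = \sqrt{-13 + 202 \left(-2 + 202\right)} = \sqrt{-13 + 202 \cdot 200} = \sqrt{-13 + 40400} = \sqrt{40387}$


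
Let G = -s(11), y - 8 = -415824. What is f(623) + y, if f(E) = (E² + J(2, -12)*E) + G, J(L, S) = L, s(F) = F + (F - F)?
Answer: -26452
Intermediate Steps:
y = -415816 (y = 8 - 415824 = -415816)
s(F) = F (s(F) = F + 0 = F)
G = -11 (G = -1*11 = -11)
f(E) = -11 + E² + 2*E (f(E) = (E² + 2*E) - 11 = -11 + E² + 2*E)
f(623) + y = (-11 + 623² + 2*623) - 415816 = (-11 + 388129 + 1246) - 415816 = 389364 - 415816 = -26452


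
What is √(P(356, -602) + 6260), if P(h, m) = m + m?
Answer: 8*√79 ≈ 71.106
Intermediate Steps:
P(h, m) = 2*m
√(P(356, -602) + 6260) = √(2*(-602) + 6260) = √(-1204 + 6260) = √5056 = 8*√79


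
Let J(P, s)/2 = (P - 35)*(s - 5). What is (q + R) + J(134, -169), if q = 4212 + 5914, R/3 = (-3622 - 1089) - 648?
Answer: -40403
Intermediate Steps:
R = -16077 (R = 3*((-3622 - 1089) - 648) = 3*(-4711 - 648) = 3*(-5359) = -16077)
J(P, s) = 2*(-35 + P)*(-5 + s) (J(P, s) = 2*((P - 35)*(s - 5)) = 2*((-35 + P)*(-5 + s)) = 2*(-35 + P)*(-5 + s))
q = 10126
(q + R) + J(134, -169) = (10126 - 16077) + (350 - 70*(-169) - 10*134 + 2*134*(-169)) = -5951 + (350 + 11830 - 1340 - 45292) = -5951 - 34452 = -40403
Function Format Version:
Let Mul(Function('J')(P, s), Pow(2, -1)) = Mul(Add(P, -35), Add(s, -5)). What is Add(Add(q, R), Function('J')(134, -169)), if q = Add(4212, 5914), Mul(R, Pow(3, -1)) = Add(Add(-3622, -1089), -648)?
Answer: -40403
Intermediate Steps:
R = -16077 (R = Mul(3, Add(Add(-3622, -1089), -648)) = Mul(3, Add(-4711, -648)) = Mul(3, -5359) = -16077)
Function('J')(P, s) = Mul(2, Add(-35, P), Add(-5, s)) (Function('J')(P, s) = Mul(2, Mul(Add(P, -35), Add(s, -5))) = Mul(2, Mul(Add(-35, P), Add(-5, s))) = Mul(2, Add(-35, P), Add(-5, s)))
q = 10126
Add(Add(q, R), Function('J')(134, -169)) = Add(Add(10126, -16077), Add(350, Mul(-70, -169), Mul(-10, 134), Mul(2, 134, -169))) = Add(-5951, Add(350, 11830, -1340, -45292)) = Add(-5951, -34452) = -40403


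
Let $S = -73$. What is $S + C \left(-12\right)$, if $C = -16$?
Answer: $119$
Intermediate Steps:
$S + C \left(-12\right) = -73 - -192 = -73 + 192 = 119$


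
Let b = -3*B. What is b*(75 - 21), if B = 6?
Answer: -972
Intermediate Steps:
b = -18 (b = -3*6 = -18)
b*(75 - 21) = -18*(75 - 21) = -18*54 = -972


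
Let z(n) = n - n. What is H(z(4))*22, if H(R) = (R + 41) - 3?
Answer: 836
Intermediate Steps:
z(n) = 0
H(R) = 38 + R (H(R) = (41 + R) - 3 = 38 + R)
H(z(4))*22 = (38 + 0)*22 = 38*22 = 836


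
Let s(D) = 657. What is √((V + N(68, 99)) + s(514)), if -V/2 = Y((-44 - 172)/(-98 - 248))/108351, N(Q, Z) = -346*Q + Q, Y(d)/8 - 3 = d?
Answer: I*√98915655331771883/2082747 ≈ 151.01*I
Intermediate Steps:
Y(d) = 24 + 8*d
N(Q, Z) = -345*Q
V = -3344/6248241 (V = -2*(24 + 8*((-44 - 172)/(-98 - 248)))/108351 = -2*(24 + 8*(-216/(-346)))/108351 = -2*(24 + 8*(-216*(-1/346)))/108351 = -2*(24 + 8*(108/173))/108351 = -2*(24 + 864/173)/108351 = -10032/(173*108351) = -2*1672/6248241 = -3344/6248241 ≈ -0.00053519)
√((V + N(68, 99)) + s(514)) = √((-3344/6248241 - 345*68) + 657) = √((-3344/6248241 - 23460) + 657) = √(-146583737204/6248241 + 657) = √(-142478642867/6248241) = I*√98915655331771883/2082747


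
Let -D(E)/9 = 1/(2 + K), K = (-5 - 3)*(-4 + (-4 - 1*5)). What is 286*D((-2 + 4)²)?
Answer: -1287/53 ≈ -24.283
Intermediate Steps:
K = 104 (K = -8*(-4 + (-4 - 5)) = -8*(-4 - 9) = -8*(-13) = 104)
D(E) = -9/106 (D(E) = -9/(2 + 104) = -9/106)
286*D((-2 + 4)²) = 286*(-9/106) = -1287/53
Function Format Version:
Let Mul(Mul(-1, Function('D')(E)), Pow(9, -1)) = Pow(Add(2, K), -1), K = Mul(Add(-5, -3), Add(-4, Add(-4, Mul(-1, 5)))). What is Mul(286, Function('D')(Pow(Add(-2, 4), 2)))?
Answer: Rational(-1287, 53) ≈ -24.283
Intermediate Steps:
K = 104 (K = Mul(-8, Add(-4, Add(-4, -5))) = Mul(-8, Add(-4, -9)) = Mul(-8, -13) = 104)
Function('D')(E) = Rational(-9, 106) (Function('D')(E) = Mul(-9, Pow(Add(2, 104), -1)) = Mul(-9, Pow(106, -1)) = Mul(-9, Rational(1, 106)) = Rational(-9, 106))
Mul(286, Function('D')(Pow(Add(-2, 4), 2))) = Mul(286, Rational(-9, 106)) = Rational(-1287, 53)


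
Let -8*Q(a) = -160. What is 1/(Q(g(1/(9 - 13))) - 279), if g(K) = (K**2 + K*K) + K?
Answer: -1/259 ≈ -0.0038610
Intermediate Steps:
g(K) = K + 2*K**2 (g(K) = (K**2 + K**2) + K = 2*K**2 + K = K + 2*K**2)
Q(a) = 20 (Q(a) = -1/8*(-160) = 20)
1/(Q(g(1/(9 - 13))) - 279) = 1/(20 - 279) = 1/(-259) = -1/259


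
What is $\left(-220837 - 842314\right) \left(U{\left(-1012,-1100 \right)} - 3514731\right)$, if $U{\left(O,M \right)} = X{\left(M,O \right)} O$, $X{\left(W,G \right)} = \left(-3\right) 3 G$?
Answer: $13536067237077$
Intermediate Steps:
$X{\left(W,G \right)} = - 9 G$
$U{\left(O,M \right)} = - 9 O^{2}$ ($U{\left(O,M \right)} = - 9 O O = - 9 O^{2}$)
$\left(-220837 - 842314\right) \left(U{\left(-1012,-1100 \right)} - 3514731\right) = \left(-220837 - 842314\right) \left(- 9 \left(-1012\right)^{2} - 3514731\right) = - 1063151 \left(\left(-9\right) 1024144 - 3514731\right) = - 1063151 \left(-9217296 - 3514731\right) = \left(-1063151\right) \left(-12732027\right) = 13536067237077$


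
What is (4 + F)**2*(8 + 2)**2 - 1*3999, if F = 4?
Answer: 2401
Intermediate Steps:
(4 + F)**2*(8 + 2)**2 - 1*3999 = (4 + 4)**2*(8 + 2)**2 - 1*3999 = 8**2*10**2 - 3999 = 64*100 - 3999 = 6400 - 3999 = 2401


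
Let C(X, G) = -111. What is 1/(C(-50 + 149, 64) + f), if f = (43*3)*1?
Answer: 1/18 ≈ 0.055556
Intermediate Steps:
f = 129 (f = 129*1 = 129)
1/(C(-50 + 149, 64) + f) = 1/(-111 + 129) = 1/18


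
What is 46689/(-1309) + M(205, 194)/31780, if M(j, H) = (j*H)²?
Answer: 2111122316/42449 ≈ 49733.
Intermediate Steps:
M(j, H) = H²*j² (M(j, H) = (H*j)² = H²*j²)
46689/(-1309) + M(205, 194)/31780 = 46689/(-1309) + (194²*205²)/31780 = 46689*(-1/1309) + (37636*42025)*(1/31780) = -46689/1309 + 1581652900*(1/31780) = -46689/1309 + 79082645/1589 = 2111122316/42449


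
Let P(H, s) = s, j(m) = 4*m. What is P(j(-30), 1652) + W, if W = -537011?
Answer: -535359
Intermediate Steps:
P(j(-30), 1652) + W = 1652 - 537011 = -535359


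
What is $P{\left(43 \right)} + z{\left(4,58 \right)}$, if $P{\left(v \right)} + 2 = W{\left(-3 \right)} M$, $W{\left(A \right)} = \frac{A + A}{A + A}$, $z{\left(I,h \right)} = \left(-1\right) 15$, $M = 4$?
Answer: $-13$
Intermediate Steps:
$z{\left(I,h \right)} = -15$
$W{\left(A \right)} = 1$ ($W{\left(A \right)} = \frac{2 A}{2 A} = 2 A \frac{1}{2 A} = 1$)
$P{\left(v \right)} = 2$ ($P{\left(v \right)} = -2 + 1 \cdot 4 = -2 + 4 = 2$)
$P{\left(43 \right)} + z{\left(4,58 \right)} = 2 - 15 = -13$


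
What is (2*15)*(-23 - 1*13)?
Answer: -1080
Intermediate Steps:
(2*15)*(-23 - 1*13) = 30*(-23 - 13) = 30*(-36) = -1080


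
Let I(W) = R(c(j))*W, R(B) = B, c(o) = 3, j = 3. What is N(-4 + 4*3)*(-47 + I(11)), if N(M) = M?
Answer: -112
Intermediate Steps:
I(W) = 3*W
N(-4 + 4*3)*(-47 + I(11)) = (-4 + 4*3)*(-47 + 3*11) = (-4 + 12)*(-47 + 33) = 8*(-14) = -112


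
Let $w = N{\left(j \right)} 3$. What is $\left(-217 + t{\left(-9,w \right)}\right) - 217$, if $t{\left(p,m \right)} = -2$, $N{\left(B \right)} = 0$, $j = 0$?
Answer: $-436$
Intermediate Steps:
$w = 0$ ($w = 0 \cdot 3 = 0$)
$\left(-217 + t{\left(-9,w \right)}\right) - 217 = \left(-217 - 2\right) - 217 = -219 - 217 = -436$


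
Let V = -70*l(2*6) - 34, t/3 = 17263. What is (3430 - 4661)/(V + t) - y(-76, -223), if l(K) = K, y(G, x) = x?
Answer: 11352814/50915 ≈ 222.98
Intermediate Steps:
t = 51789 (t = 3*17263 = 51789)
V = -874 (V = -140*6 - 34 = -70*12 - 34 = -840 - 34 = -874)
(3430 - 4661)/(V + t) - y(-76, -223) = (3430 - 4661)/(-874 + 51789) - 1*(-223) = -1231/50915 + 223 = 11352814/50915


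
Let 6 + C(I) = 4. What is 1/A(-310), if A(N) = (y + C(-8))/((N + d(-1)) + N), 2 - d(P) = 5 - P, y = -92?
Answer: 312/47 ≈ 6.6383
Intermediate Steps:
C(I) = -2 (C(I) = -6 + 4 = -2)
d(P) = -3 + P (d(P) = 2 - (5 - P) = 2 + (-5 + P) = -3 + P)
A(N) = -94/(-4 + 2*N) (A(N) = (-92 - 2)/((N + (-3 - 1)) + N) = -94/((N - 4) + N) = -94/((-4 + N) + N) = -94/(-4 + 2*N))
1/A(-310) = 1/(-47/(-2 - 310)) = 1/(-47/(-312)) = 1/(-47*(-1/312)) = 1/(47/312) = 312/47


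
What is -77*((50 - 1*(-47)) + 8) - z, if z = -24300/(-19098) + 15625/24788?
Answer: -212686091705/26300068 ≈ -8086.9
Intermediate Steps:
z = 50041925/26300068 (z = -24300*(-1/19098) + 15625*(1/24788) = 1350/1061 + 15625/24788 = 50041925/26300068 ≈ 1.9027)
-77*((50 - 1*(-47)) + 8) - z = -77*((50 - 1*(-47)) + 8) - 1*50041925/26300068 = -77*((50 + 47) + 8) - 50041925/26300068 = -77*(97 + 8) - 50041925/26300068 = -77*105 - 50041925/26300068 = -8085 - 50041925/26300068 = -212686091705/26300068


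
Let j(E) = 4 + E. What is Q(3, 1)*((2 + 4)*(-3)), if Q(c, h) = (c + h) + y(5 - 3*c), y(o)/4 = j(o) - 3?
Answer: 144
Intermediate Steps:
y(o) = 4 + 4*o (y(o) = 4*((4 + o) - 3) = 4*(1 + o) = 4 + 4*o)
Q(c, h) = 24 + h - 11*c (Q(c, h) = (c + h) + (4 + 4*(5 - 3*c)) = (c + h) + (4 + (20 - 12*c)) = (c + h) + (24 - 12*c) = 24 + h - 11*c)
Q(3, 1)*((2 + 4)*(-3)) = (24 + 1 - 11*3)*((2 + 4)*(-3)) = (24 + 1 - 33)*(6*(-3)) = -8*(-18) = 144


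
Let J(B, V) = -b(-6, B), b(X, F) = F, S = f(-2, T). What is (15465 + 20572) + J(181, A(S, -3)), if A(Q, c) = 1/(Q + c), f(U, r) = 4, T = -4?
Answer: 35856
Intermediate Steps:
S = 4
J(B, V) = -B
(15465 + 20572) + J(181, A(S, -3)) = (15465 + 20572) - 1*181 = 36037 - 181 = 35856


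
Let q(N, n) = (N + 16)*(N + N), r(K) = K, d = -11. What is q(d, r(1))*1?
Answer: -110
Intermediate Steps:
q(N, n) = 2*N*(16 + N) (q(N, n) = (16 + N)*(2*N) = 2*N*(16 + N))
q(d, r(1))*1 = (2*(-11)*(16 - 11))*1 = (2*(-11)*5)*1 = -110*1 = -110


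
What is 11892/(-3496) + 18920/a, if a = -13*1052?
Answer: -14298707/2988206 ≈ -4.7850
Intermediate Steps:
a = -13676
11892/(-3496) + 18920/a = 11892/(-3496) + 18920/(-13676) = 11892*(-1/3496) + 18920*(-1/13676) = -2973/874 - 4730/3419 = -14298707/2988206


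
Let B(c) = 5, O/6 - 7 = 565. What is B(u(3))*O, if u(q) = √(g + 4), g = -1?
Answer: 17160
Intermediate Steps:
O = 3432 (O = 42 + 6*565 = 42 + 3390 = 3432)
u(q) = √3 (u(q) = √(-1 + 4) = √3)
B(u(3))*O = 5*3432 = 17160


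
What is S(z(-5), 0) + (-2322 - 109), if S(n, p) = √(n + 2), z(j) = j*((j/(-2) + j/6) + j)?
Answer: -2431 + 2*√42/3 ≈ -2426.7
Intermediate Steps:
z(j) = 2*j²/3 (z(j) = j*((j*(-½) + j*(⅙)) + j) = j*((-j/2 + j/6) + j) = j*(-j/3 + j) = j*(2*j/3) = 2*j²/3)
S(n, p) = √(2 + n)
S(z(-5), 0) + (-2322 - 109) = √(2 + (⅔)*(-5)²) + (-2322 - 109) = √(2 + (⅔)*25) - 2431 = √(2 + 50/3) - 2431 = √(56/3) - 2431 = 2*√42/3 - 2431 = -2431 + 2*√42/3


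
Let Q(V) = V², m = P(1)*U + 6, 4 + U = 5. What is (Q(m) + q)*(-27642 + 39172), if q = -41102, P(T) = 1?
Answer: -473341090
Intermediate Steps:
U = 1 (U = -4 + 5 = 1)
m = 7 (m = 1*1 + 6 = 1 + 6 = 7)
(Q(m) + q)*(-27642 + 39172) = (7² - 41102)*(-27642 + 39172) = (49 - 41102)*11530 = -41053*11530 = -473341090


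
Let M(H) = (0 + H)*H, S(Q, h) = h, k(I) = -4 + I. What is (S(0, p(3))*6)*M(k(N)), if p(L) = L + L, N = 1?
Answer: 324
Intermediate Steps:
p(L) = 2*L
M(H) = H² (M(H) = H*H = H²)
(S(0, p(3))*6)*M(k(N)) = ((2*3)*6)*(-4 + 1)² = (6*6)*(-3)² = 36*9 = 324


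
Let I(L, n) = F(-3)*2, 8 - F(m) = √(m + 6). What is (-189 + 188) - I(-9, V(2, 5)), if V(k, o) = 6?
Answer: -17 + 2*√3 ≈ -13.536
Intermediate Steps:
F(m) = 8 - √(6 + m) (F(m) = 8 - √(m + 6) = 8 - √(6 + m))
I(L, n) = 16 - 2*√3 (I(L, n) = (8 - √(6 - 3))*2 = (8 - √3)*2 = 16 - 2*√3)
(-189 + 188) - I(-9, V(2, 5)) = (-189 + 188) - (16 - 2*√3) = -1 + (-16 + 2*√3) = -17 + 2*√3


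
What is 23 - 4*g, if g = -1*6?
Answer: 47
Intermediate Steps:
g = -6
23 - 4*g = 23 - 4*(-6) = 23 + 24 = 47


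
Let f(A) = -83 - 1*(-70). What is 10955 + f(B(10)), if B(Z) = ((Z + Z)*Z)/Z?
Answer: 10942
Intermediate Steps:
B(Z) = 2*Z (B(Z) = ((2*Z)*Z)/Z = (2*Z**2)/Z = 2*Z)
f(A) = -13 (f(A) = -83 + 70 = -13)
10955 + f(B(10)) = 10955 - 13 = 10942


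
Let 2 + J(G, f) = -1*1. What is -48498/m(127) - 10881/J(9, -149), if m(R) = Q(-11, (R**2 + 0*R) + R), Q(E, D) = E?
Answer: 88395/11 ≈ 8035.9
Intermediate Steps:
J(G, f) = -3 (J(G, f) = -2 - 1*1 = -2 - 1 = -3)
m(R) = -11
-48498/m(127) - 10881/J(9, -149) = -48498/(-11) - 10881/(-3) = -48498*(-1/11) - 10881*(-1/3) = 48498/11 + 3627 = 88395/11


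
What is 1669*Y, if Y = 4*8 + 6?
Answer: 63422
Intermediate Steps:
Y = 38 (Y = 32 + 6 = 38)
1669*Y = 1669*38 = 63422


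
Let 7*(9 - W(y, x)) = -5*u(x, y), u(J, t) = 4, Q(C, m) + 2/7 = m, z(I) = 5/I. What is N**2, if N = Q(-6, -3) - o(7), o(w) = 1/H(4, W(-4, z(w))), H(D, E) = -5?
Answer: 11664/1225 ≈ 9.5216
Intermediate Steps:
Q(C, m) = -2/7 + m
W(y, x) = 83/7 (W(y, x) = 9 - (-5)*4/7 = 9 - 1/7*(-20) = 9 + 20/7 = 83/7)
o(w) = -1/5 (o(w) = 1/(-5) = -1/5)
N = -108/35 (N = (-2/7 - 3) - 1*(-1/5) = -23/7 + 1/5 = -108/35 ≈ -3.0857)
N**2 = (-108/35)**2 = 11664/1225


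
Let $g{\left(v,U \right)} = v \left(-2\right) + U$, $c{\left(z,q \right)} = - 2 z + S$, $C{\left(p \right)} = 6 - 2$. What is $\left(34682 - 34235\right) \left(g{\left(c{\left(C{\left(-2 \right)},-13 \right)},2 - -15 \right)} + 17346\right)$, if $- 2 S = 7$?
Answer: $7771542$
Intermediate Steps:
$C{\left(p \right)} = 4$ ($C{\left(p \right)} = 6 - 2 = 4$)
$S = - \frac{7}{2}$ ($S = \left(- \frac{1}{2}\right) 7 = - \frac{7}{2} \approx -3.5$)
$c{\left(z,q \right)} = - \frac{7}{2} - 2 z$ ($c{\left(z,q \right)} = - 2 z - \frac{7}{2} = - \frac{7}{2} - 2 z$)
$g{\left(v,U \right)} = U - 2 v$ ($g{\left(v,U \right)} = - 2 v + U = U - 2 v$)
$\left(34682 - 34235\right) \left(g{\left(c{\left(C{\left(-2 \right)},-13 \right)},2 - -15 \right)} + 17346\right) = \left(34682 - 34235\right) \left(\left(\left(2 - -15\right) - 2 \left(- \frac{7}{2} - 8\right)\right) + 17346\right) = 447 \left(\left(\left(2 + 15\right) - 2 \left(- \frac{7}{2} - 8\right)\right) + 17346\right) = 447 \left(\left(17 - -23\right) + 17346\right) = 447 \left(\left(17 + 23\right) + 17346\right) = 447 \left(40 + 17346\right) = 447 \cdot 17386 = 7771542$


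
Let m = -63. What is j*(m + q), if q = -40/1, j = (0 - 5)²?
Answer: -2575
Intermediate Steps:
j = 25 (j = (-5)² = 25)
q = -40 (q = -40*1 = -40)
j*(m + q) = 25*(-63 - 40) = 25*(-103) = -2575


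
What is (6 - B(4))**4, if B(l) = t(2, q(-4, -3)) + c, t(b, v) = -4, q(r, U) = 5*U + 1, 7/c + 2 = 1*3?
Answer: 81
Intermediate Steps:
c = 7 (c = 7/(-2 + 1*3) = 7/(-2 + 3) = 7/1 = 7*1 = 7)
q(r, U) = 1 + 5*U
B(l) = 3 (B(l) = -4 + 7 = 3)
(6 - B(4))**4 = (6 - 1*3)**4 = (6 - 3)**4 = 3**4 = 81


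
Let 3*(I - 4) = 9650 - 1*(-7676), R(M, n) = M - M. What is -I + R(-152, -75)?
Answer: -17338/3 ≈ -5779.3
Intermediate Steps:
R(M, n) = 0
I = 17338/3 (I = 4 + (9650 - 1*(-7676))/3 = 4 + (9650 + 7676)/3 = 4 + (⅓)*17326 = 4 + 17326/3 = 17338/3 ≈ 5779.3)
-I + R(-152, -75) = -1*17338/3 + 0 = -17338/3 + 0 = -17338/3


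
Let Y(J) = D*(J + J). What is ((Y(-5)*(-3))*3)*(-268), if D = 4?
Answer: -96480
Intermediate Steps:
Y(J) = 8*J (Y(J) = 4*(J + J) = 4*(2*J) = 8*J)
((Y(-5)*(-3))*3)*(-268) = (((8*(-5))*(-3))*3)*(-268) = (-40*(-3)*3)*(-268) = (120*3)*(-268) = 360*(-268) = -96480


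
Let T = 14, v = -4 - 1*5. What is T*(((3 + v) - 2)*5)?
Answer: -560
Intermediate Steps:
v = -9 (v = -4 - 5 = -9)
T*(((3 + v) - 2)*5) = 14*(((3 - 9) - 2)*5) = 14*((-6 - 2)*5) = 14*(-8*5) = 14*(-40) = -560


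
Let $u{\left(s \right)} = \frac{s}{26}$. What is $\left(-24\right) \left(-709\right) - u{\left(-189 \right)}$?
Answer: $\frac{442605}{26} \approx 17023.0$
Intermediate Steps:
$u{\left(s \right)} = \frac{s}{26}$ ($u{\left(s \right)} = s \frac{1}{26} = \frac{s}{26}$)
$\left(-24\right) \left(-709\right) - u{\left(-189 \right)} = \left(-24\right) \left(-709\right) - \frac{1}{26} \left(-189\right) = 17016 - - \frac{189}{26} = 17016 + \frac{189}{26} = \frac{442605}{26}$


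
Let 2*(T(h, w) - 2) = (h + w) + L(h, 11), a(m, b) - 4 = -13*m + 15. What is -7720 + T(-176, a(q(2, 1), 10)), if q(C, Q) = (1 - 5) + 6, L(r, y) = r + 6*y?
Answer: -15729/2 ≈ -7864.5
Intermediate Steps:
q(C, Q) = 2 (q(C, Q) = -4 + 6 = 2)
a(m, b) = 19 - 13*m (a(m, b) = 4 + (-13*m + 15) = 4 + (15 - 13*m) = 19 - 13*m)
T(h, w) = 35 + h + w/2 (T(h, w) = 2 + ((h + w) + (h + 6*11))/2 = 2 + ((h + w) + (h + 66))/2 = 2 + ((h + w) + (66 + h))/2 = 2 + (66 + w + 2*h)/2 = 2 + (33 + h + w/2) = 35 + h + w/2)
-7720 + T(-176, a(q(2, 1), 10)) = -7720 + (35 - 176 + (19 - 13*2)/2) = -7720 + (35 - 176 + (19 - 26)/2) = -7720 + (35 - 176 + (½)*(-7)) = -7720 + (35 - 176 - 7/2) = -7720 - 289/2 = -15729/2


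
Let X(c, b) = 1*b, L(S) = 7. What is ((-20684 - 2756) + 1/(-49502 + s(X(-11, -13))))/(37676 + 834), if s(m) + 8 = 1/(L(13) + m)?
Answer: -3481554923/5719909555 ≈ -0.60867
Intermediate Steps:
X(c, b) = b
s(m) = -8 + 1/(7 + m)
((-20684 - 2756) + 1/(-49502 + s(X(-11, -13))))/(37676 + 834) = ((-20684 - 2756) + 1/(-49502 + (-55 - 8*(-13))/(7 - 13)))/(37676 + 834) = (-23440 + 1/(-49502 + (-55 + 104)/(-6)))/38510 = (-23440 + 1/(-49502 - ⅙*49))*(1/38510) = (-23440 + 1/(-49502 - 49/6))*(1/38510) = (-23440 + 1/(-297061/6))*(1/38510) = (-23440 - 6/297061)*(1/38510) = -6963109846/297061*1/38510 = -3481554923/5719909555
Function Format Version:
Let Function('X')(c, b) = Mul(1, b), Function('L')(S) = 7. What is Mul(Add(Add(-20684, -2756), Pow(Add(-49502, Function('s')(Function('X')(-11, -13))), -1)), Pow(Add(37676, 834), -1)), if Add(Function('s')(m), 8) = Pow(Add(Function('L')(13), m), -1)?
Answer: Rational(-3481554923, 5719909555) ≈ -0.60867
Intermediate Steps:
Function('X')(c, b) = b
Function('s')(m) = Add(-8, Pow(Add(7, m), -1))
Mul(Add(Add(-20684, -2756), Pow(Add(-49502, Function('s')(Function('X')(-11, -13))), -1)), Pow(Add(37676, 834), -1)) = Mul(Add(Add(-20684, -2756), Pow(Add(-49502, Mul(Pow(Add(7, -13), -1), Add(-55, Mul(-8, -13)))), -1)), Pow(Add(37676, 834), -1)) = Mul(Add(-23440, Pow(Add(-49502, Mul(Pow(-6, -1), Add(-55, 104))), -1)), Pow(38510, -1)) = Mul(Add(-23440, Pow(Add(-49502, Mul(Rational(-1, 6), 49)), -1)), Rational(1, 38510)) = Mul(Add(-23440, Pow(Add(-49502, Rational(-49, 6)), -1)), Rational(1, 38510)) = Mul(Add(-23440, Pow(Rational(-297061, 6), -1)), Rational(1, 38510)) = Mul(Add(-23440, Rational(-6, 297061)), Rational(1, 38510)) = Mul(Rational(-6963109846, 297061), Rational(1, 38510)) = Rational(-3481554923, 5719909555)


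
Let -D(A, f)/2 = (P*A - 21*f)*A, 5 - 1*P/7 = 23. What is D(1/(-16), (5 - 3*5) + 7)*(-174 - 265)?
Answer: -248913/64 ≈ -3889.3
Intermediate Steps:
P = -126 (P = 35 - 7*23 = 35 - 161 = -126)
D(A, f) = -2*A*(-126*A - 21*f) (D(A, f) = -2*(-126*A - 21*f)*A = -2*A*(-126*A - 21*f))
D(1/(-16), (5 - 3*5) + 7)*(-174 - 265) = (42*(((5 - 3*5) + 7) + 6/(-16))/(-16))*(-174 - 265) = (42*(-1/16)*(((5 - 15) + 7) + 6*(-1/16)))*(-439) = (42*(-1/16)*((-10 + 7) - 3/8))*(-439) = (42*(-1/16)*(-3 - 3/8))*(-439) = (42*(-1/16)*(-27/8))*(-439) = (567/64)*(-439) = -248913/64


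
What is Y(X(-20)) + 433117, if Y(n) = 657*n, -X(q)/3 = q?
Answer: 472537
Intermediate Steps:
X(q) = -3*q
Y(X(-20)) + 433117 = 657*(-3*(-20)) + 433117 = 657*60 + 433117 = 39420 + 433117 = 472537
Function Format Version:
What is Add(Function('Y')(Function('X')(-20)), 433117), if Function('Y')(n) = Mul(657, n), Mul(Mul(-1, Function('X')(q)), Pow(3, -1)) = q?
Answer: 472537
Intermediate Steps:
Function('X')(q) = Mul(-3, q)
Add(Function('Y')(Function('X')(-20)), 433117) = Add(Mul(657, Mul(-3, -20)), 433117) = Add(Mul(657, 60), 433117) = Add(39420, 433117) = 472537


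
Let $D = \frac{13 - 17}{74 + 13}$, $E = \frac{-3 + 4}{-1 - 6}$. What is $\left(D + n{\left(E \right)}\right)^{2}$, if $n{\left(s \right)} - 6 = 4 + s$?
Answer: $\frac{35700625}{370881} \approx 96.259$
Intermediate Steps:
$E = - \frac{1}{7}$ ($E = 1 \frac{1}{-1 - 6} = 1 \frac{1}{-7} = 1 \left(- \frac{1}{7}\right) = - \frac{1}{7} \approx -0.14286$)
$D = - \frac{4}{87} \approx -0.045977$
$n{\left(s \right)} = 10 + s$ ($n{\left(s \right)} = 6 + \left(4 + s\right) = 10 + s$)
$\left(D + n{\left(E \right)}\right)^{2} = \left(- \frac{4}{87} + \left(10 - \frac{1}{7}\right)\right)^{2} = \left(- \frac{4}{87} + \frac{69}{7}\right)^{2} = \left(\frac{5975}{609}\right)^{2} = \frac{35700625}{370881}$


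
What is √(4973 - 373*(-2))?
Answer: √5719 ≈ 75.624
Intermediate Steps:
√(4973 - 373*(-2)) = √(4973 + 746) = √5719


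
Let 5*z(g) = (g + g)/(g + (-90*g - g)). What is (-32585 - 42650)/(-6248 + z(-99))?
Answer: 16927875/1405801 ≈ 12.041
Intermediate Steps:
z(g) = -1/225 (z(g) = ((g + g)/(g + (-90*g - g)))/5 = ((2*g)/(g - 91*g))/5 = ((2*g)/((-90*g)))/5 = ((2*g)*(-1/(90*g)))/5 = (1/5)*(-1/45) = -1/225)
(-32585 - 42650)/(-6248 + z(-99)) = (-32585 - 42650)/(-6248 - 1/225) = -75235/(-1405801/225) = -75235*(-225/1405801) = 16927875/1405801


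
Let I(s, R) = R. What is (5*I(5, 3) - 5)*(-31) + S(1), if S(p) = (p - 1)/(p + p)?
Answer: -310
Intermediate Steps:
S(p) = (-1 + p)/(2*p) (S(p) = (-1 + p)/((2*p)) = (-1 + p)*(1/(2*p)) = (-1 + p)/(2*p))
(5*I(5, 3) - 5)*(-31) + S(1) = (5*3 - 5)*(-31) + (½)*(-1 + 1)/1 = (15 - 5)*(-31) + (½)*1*0 = 10*(-31) + 0 = -310 + 0 = -310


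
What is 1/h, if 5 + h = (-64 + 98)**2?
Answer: 1/1151 ≈ 0.00086881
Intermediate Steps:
h = 1151 (h = -5 + (-64 + 98)**2 = -5 + 34**2 = -5 + 1156 = 1151)
1/h = 1/1151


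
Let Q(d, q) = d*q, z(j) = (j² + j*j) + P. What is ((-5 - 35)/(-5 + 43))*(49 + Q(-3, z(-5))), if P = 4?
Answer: 2260/19 ≈ 118.95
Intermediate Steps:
z(j) = 4 + 2*j² (z(j) = (j² + j*j) + 4 = (j² + j²) + 4 = 2*j² + 4 = 4 + 2*j²)
((-5 - 35)/(-5 + 43))*(49 + Q(-3, z(-5))) = ((-5 - 35)/(-5 + 43))*(49 - 3*(4 + 2*(-5)²)) = (-40/38)*(49 - 3*(4 + 2*25)) = (-40*1/38)*(49 - 3*(4 + 50)) = -20*(49 - 3*54)/19 = -20*(49 - 162)/19 = -20/19*(-113) = 2260/19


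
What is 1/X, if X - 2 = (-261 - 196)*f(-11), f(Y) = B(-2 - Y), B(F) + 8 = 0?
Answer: 1/3658 ≈ 0.00027337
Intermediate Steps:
B(F) = -8 (B(F) = -8 + 0 = -8)
f(Y) = -8
X = 3658 (X = 2 + (-261 - 196)*(-8) = 2 - 457*(-8) = 2 + 3656 = 3658)
1/X = 1/3658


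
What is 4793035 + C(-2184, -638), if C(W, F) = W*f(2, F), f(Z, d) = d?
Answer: 6186427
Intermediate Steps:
C(W, F) = F*W (C(W, F) = W*F = F*W)
4793035 + C(-2184, -638) = 4793035 - 638*(-2184) = 4793035 + 1393392 = 6186427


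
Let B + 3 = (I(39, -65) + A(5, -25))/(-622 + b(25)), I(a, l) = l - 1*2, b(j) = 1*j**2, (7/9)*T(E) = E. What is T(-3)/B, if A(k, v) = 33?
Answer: 81/301 ≈ 0.26910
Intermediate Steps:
T(E) = 9*E/7
b(j) = j**2
I(a, l) = -2 + l (I(a, l) = l - 2 = -2 + l)
B = -43/3 (B = -3 + ((-2 - 65) + 33)/(-622 + 25**2) = -3 + (-67 + 33)/(-622 + 625) = -3 - 34/3 = -43/3 ≈ -14.333)
T(-3)/B = ((9/7)*(-3))/(-43/3) = -27/7*(-3/43) = 81/301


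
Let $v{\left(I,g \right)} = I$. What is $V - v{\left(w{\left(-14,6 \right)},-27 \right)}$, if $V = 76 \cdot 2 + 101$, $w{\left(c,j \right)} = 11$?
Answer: $242$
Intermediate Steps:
$V = 253$ ($V = 152 + 101 = 253$)
$V - v{\left(w{\left(-14,6 \right)},-27 \right)} = 253 - 11 = 242$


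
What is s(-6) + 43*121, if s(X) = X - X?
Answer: 5203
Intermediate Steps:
s(X) = 0
s(-6) + 43*121 = 0 + 43*121 = 0 + 5203 = 5203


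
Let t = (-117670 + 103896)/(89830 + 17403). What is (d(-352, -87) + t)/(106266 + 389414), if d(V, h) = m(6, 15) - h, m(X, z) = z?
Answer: 1365499/6644156680 ≈ 0.00020552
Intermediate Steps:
t = -13774/107233 ≈ -0.12845
d(V, h) = 15 - h
(d(-352, -87) + t)/(106266 + 389414) = ((15 - 1*(-87)) - 13774/107233)/(106266 + 389414) = ((15 + 87) - 13774/107233)/495680 = (102 - 13774/107233)*(1/495680) = (10923992/107233)*(1/495680) = 1365499/6644156680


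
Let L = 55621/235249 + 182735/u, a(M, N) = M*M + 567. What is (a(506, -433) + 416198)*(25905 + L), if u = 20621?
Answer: 84578549704440118701/4851069629 ≈ 1.7435e+10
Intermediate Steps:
a(M, N) = 567 + M² (a(M, N) = M² + 567 = 567 + M²)
L = 44135186656/4851069629 (L = 55621/235249 + 182735/20621 = 44135186656/4851069629 ≈ 9.0980)
(a(506, -433) + 416198)*(25905 + L) = ((567 + 506²) + 416198)*(25905 + 44135186656/4851069629) = ((567 + 256036) + 416198)*(125711093925901/4851069629) = (256603 + 416198)*(125711093925901/4851069629) = 672801*(125711093925901/4851069629) = 84578549704440118701/4851069629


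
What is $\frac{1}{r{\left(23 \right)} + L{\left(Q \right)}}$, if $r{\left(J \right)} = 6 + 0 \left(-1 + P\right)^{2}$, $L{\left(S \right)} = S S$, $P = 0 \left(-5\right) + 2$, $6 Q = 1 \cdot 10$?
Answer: $\frac{9}{79} \approx 0.11392$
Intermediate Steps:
$Q = \frac{5}{3}$ ($Q = \frac{1 \cdot 10}{6} = \frac{1}{6} \cdot 10 = \frac{5}{3} \approx 1.6667$)
$P = 2$ ($P = 0 + 2 = 2$)
$L{\left(S \right)} = S^{2}$
$r{\left(J \right)} = 6$ ($r{\left(J \right)} = 6 + 0 \left(-1 + 2\right)^{2} = 6 + 0 \cdot 1^{2} = 6 + 0 \cdot 1 = 6 + 0 = 6$)
$\frac{1}{r{\left(23 \right)} + L{\left(Q \right)}} = \frac{1}{6 + \left(\frac{5}{3}\right)^{2}} = \frac{1}{6 + \frac{25}{9}} = \frac{1}{\frac{79}{9}} = \frac{9}{79}$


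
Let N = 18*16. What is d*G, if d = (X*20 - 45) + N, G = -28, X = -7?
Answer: -2884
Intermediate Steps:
N = 288
d = 103 (d = (-7*20 - 45) + 288 = (-140 - 45) + 288 = -185 + 288 = 103)
d*G = 103*(-28) = -2884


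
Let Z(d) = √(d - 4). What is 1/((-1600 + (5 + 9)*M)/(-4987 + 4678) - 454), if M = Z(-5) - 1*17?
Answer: -10695108/4791962617 + 6489*I/9583925234 ≈ -0.0022319 + 6.7707e-7*I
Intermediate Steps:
Z(d) = √(-4 + d)
M = -17 + 3*I (M = √(-4 - 5) - 1*17 = √(-9) - 17 = 3*I - 17 = -17 + 3*I ≈ -17.0 + 3.0*I)
1/((-1600 + (5 + 9)*M)/(-4987 + 4678) - 454) = 1/((-1600 + (5 + 9)*(-17 + 3*I))/(-4987 + 4678) - 454) = 1/((-1600 + 14*(-17 + 3*I))/(-309) - 454) = 1/((-1600 + (-238 + 42*I))*(-1/309) - 454) = 1/((-1838 + 42*I)*(-1/309) - 454) = 1/((1838/309 - 14*I/103) - 454) = 1/(-138448/309 - 14*I/103) = 95481*(-138448/309 + 14*I/103)/19167850468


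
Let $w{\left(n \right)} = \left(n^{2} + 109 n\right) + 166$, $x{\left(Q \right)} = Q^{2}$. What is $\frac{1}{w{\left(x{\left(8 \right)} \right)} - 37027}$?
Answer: $- \frac{1}{25789} \approx -3.8776 \cdot 10^{-5}$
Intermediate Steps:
$w{\left(n \right)} = 166 + n^{2} + 109 n$
$\frac{1}{w{\left(x{\left(8 \right)} \right)} - 37027} = \frac{1}{\left(166 + \left(8^{2}\right)^{2} + 109 \cdot 8^{2}\right) - 37027} = \frac{1}{\left(166 + 64^{2} + 109 \cdot 64\right) - 37027} = \frac{1}{\left(166 + 4096 + 6976\right) - 37027} = \frac{1}{11238 - 37027} = \frac{1}{-25789} = - \frac{1}{25789}$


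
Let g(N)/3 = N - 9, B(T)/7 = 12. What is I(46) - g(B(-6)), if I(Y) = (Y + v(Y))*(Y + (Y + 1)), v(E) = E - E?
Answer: 4053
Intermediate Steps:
B(T) = 84 (B(T) = 7*12 = 84)
v(E) = 0
I(Y) = Y*(1 + 2*Y) (I(Y) = (Y + 0)*(Y + (Y + 1)) = Y*(Y + (1 + Y)) = Y*(1 + 2*Y))
g(N) = -27 + 3*N (g(N) = 3*(N - 9) = 3*(-9 + N) = -27 + 3*N)
I(46) - g(B(-6)) = 46*(1 + 2*46) - (-27 + 3*84) = 46*(1 + 92) - (-27 + 252) = 46*93 - 1*225 = 4278 - 225 = 4053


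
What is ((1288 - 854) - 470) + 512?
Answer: 476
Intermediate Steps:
((1288 - 854) - 470) + 512 = (434 - 470) + 512 = -36 + 512 = 476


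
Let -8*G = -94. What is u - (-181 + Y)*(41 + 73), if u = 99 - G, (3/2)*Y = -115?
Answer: 117845/4 ≈ 29461.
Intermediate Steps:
G = 47/4 (G = -⅛*(-94) = 47/4 ≈ 11.750)
Y = -230/3 (Y = (⅔)*(-115) = -230/3 ≈ -76.667)
u = 349/4 (u = 99 - 1*47/4 = 99 - 47/4 = 349/4 ≈ 87.250)
u - (-181 + Y)*(41 + 73) = 349/4 - (-181 - 230/3)*(41 + 73) = 349/4 - (-773)*114/3 = 349/4 - 1*(-29374) = 349/4 + 29374 = 117845/4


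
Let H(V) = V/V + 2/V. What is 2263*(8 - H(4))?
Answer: 29419/2 ≈ 14710.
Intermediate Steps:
H(V) = 1 + 2/V
2263*(8 - H(4)) = 2263*(8 - (2 + 4)/4) = 2263*(8 - 6/4) = 2263*(8 - 1*3/2) = 2263*(8 - 3/2) = 2263*(13/2) = 29419/2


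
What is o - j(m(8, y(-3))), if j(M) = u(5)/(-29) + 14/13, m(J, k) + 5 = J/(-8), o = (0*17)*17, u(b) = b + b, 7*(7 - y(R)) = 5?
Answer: -276/377 ≈ -0.73210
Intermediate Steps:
y(R) = 44/7 (y(R) = 7 - ⅐*5 = 7 - 5/7 = 44/7)
u(b) = 2*b
o = 0 (o = 0*17 = 0)
m(J, k) = -5 - J/8 (m(J, k) = -5 + J/(-8) = -5 + J*(-⅛) = -5 - J/8)
j(M) = 276/377 (j(M) = (2*5)/(-29) + 14/13 = 10*(-1/29) + 14*(1/13) = -10/29 + 14/13 = 276/377)
o - j(m(8, y(-3))) = 0 - 1*276/377 = 0 - 276/377 = -276/377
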